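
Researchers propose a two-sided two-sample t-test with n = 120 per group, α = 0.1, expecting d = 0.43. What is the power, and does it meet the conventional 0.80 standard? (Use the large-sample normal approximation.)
Power ≈ 0.95; the study is adequately powered (power ≥ 0.80)

Power calculation (two-sample t-test, normal approximation):
z_β = d · √(n/2) - z_{α/2}
z_β = 0.43 · √(120/2) - 1.645
z_β = 0.43 · 7.746 - 1.645
z_β = 1.686

Power = Φ(z_β) = Φ(1.686) ≈ 0.954

Effect size d = 0.43 is small by Cohen's convention (0.2/0.5/0.8).

Threshold: power ≥ 0.80 is conventionally adequate.
Power ≈ 0.95 → the study is adequately powered (power ≥ 0.80).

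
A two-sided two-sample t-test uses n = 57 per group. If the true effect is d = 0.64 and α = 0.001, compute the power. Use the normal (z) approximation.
Power ≈ 0.55

Power calculation (two-sample t-test, normal approximation):
z_β = d · √(n/2) - z_{α/2}
z_β = 0.64 · √(57/2) - 3.291
z_β = 0.64 · 5.339 - 3.291
z_β = 0.126

Power = Φ(z_β) = Φ(0.126) ≈ 0.550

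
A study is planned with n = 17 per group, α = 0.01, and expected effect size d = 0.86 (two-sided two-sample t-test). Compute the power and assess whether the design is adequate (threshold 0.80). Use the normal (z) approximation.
Power ≈ 0.47; the study is underpowered (power < 0.80)

Power calculation (two-sample t-test, normal approximation):
z_β = d · √(n/2) - z_{α/2}
z_β = 0.86 · √(17/2) - 2.576
z_β = 0.86 · 2.915 - 2.576
z_β = -0.069

Power = Φ(z_β) = Φ(-0.069) ≈ 0.473

Effect size d = 0.86 is large by Cohen's convention (0.2/0.5/0.8).

Threshold: power ≥ 0.80 is conventionally adequate.
Power ≈ 0.47 → the study is underpowered (power < 0.80).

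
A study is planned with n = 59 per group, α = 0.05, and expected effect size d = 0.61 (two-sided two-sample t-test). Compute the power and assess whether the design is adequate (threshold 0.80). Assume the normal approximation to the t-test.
Power ≈ 0.91; the study is adequately powered (power ≥ 0.80)

Power calculation (two-sample t-test, normal approximation):
z_β = d · √(n/2) - z_{α/2}
z_β = 0.61 · √(59/2) - 1.960
z_β = 0.61 · 5.431 - 1.960
z_β = 1.353

Power = Φ(z_β) = Φ(1.353) ≈ 0.912

Effect size d = 0.61 is medium by Cohen's convention (0.2/0.5/0.8).

Threshold: power ≥ 0.80 is conventionally adequate.
Power ≈ 0.91 → the study is adequately powered (power ≥ 0.80).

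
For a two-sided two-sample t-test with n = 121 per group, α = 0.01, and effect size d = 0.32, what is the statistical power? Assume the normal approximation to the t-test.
Power ≈ 0.47

Power calculation (two-sample t-test, normal approximation):
z_β = d · √(n/2) - z_{α/2}
z_β = 0.32 · √(121/2) - 2.576
z_β = 0.32 · 7.778 - 2.576
z_β = -0.087

Power = Φ(z_β) = Φ(-0.087) ≈ 0.465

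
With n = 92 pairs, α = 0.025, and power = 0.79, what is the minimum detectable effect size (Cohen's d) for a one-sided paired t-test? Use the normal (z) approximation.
d ≈ 0.29

Minimum detectable effect (paired t-test, normal approximation):
d = (z_α + z_β) / √n
d = (1.960 + 0.806) / √92
d = 2.766 / 9.592
d ≈ 0.29

By Cohen's convention (0.2 small / 0.5 medium / 0.8 large): small effect.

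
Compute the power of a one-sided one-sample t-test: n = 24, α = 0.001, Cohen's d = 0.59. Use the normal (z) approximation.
Power ≈ 0.42

Power calculation (one-sample t-test, normal approximation):
z_β = d · √n - z_α
z_β = 0.59 · √24 - 3.090
z_β = 0.59 · 4.899 - 3.090
z_β = -0.200

Power = Φ(z_β) = Φ(-0.200) ≈ 0.421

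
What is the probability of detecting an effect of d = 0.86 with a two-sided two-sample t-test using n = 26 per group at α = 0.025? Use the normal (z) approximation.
Power ≈ 0.80

Power calculation (two-sample t-test, normal approximation):
z_β = d · √(n/2) - z_{α/2}
z_β = 0.86 · √(26/2) - 2.241
z_β = 0.86 · 3.606 - 2.241
z_β = 0.859

Power = Φ(z_β) = Φ(0.859) ≈ 0.805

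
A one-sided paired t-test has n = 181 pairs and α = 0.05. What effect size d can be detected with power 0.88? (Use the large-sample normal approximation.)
d ≈ 0.21

Minimum detectable effect (paired t-test, normal approximation):
d = (z_α + z_β) / √n
d = (1.645 + 1.175) / √181
d = 2.820 / 13.454
d ≈ 0.21

By Cohen's convention (0.2 small / 0.5 medium / 0.8 large): small effect.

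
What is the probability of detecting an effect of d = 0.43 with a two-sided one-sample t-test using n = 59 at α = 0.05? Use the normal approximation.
Power ≈ 0.91

Power calculation (one-sample t-test, normal approximation):
z_β = d · √n - z_{α/2}
z_β = 0.43 · √59 - 1.960
z_β = 0.43 · 7.681 - 1.960
z_β = 1.343

Power = Φ(z_β) = Φ(1.343) ≈ 0.910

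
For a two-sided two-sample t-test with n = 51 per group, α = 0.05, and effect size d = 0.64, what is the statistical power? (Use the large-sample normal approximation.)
Power ≈ 0.90

Power calculation (two-sample t-test, normal approximation):
z_β = d · √(n/2) - z_{α/2}
z_β = 0.64 · √(51/2) - 1.960
z_β = 0.64 · 5.050 - 1.960
z_β = 1.272

Power = Φ(z_β) = Φ(1.272) ≈ 0.898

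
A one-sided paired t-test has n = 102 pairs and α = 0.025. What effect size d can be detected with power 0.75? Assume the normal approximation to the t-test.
d ≈ 0.26

Minimum detectable effect (paired t-test, normal approximation):
d = (z_α + z_β) / √n
d = (1.960 + 0.674) / √102
d = 2.634 / 10.100
d ≈ 0.26

By Cohen's convention (0.2 small / 0.5 medium / 0.8 large): small effect.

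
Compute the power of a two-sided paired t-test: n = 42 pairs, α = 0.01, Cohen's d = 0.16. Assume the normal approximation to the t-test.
Power ≈ 0.06

Power calculation (paired t-test, normal approximation):
z_β = d · √n - z_{α/2}
z_β = 0.16 · √42 - 2.576
z_β = 0.16 · 6.481 - 2.576
z_β = -1.539

Power = Φ(z_β) = Φ(-1.539) ≈ 0.062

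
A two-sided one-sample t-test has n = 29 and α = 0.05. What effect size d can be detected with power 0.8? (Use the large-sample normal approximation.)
d ≈ 0.52

Minimum detectable effect (one-sample t-test, normal approximation):
d = (z_{α/2} + z_β) / √n
d = (1.960 + 0.842) / √29
d = 2.802 / 5.385
d ≈ 0.52

By Cohen's convention (0.2 small / 0.5 medium / 0.8 large): medium effect.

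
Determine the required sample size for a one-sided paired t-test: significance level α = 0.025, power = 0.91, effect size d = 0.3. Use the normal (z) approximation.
n = 122 pairs

Sample size formula (paired t-test, normal approximation):
n = ((z_α + z_β) / d)²

z_α = 1.960 (for α = 0.025, one-sided)
z_β = 1.341 (for power = 0.91)
d = 0.3

n = ((1.960 + 1.341) / 0.3)²
n = (11.003)²
n ≈ 121.07
Round up to the next whole number: n = 122 pairs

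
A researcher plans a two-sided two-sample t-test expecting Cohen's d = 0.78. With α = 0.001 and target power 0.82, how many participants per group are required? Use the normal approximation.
n = 59 per group

Sample size formula (two-sample t-test, normal approximation):
n = 2 · ((z_{α/2} + z_β) / d)²

z_{α/2} = 3.291 (for α = 0.001, two-sided)
z_β = 0.915 (for power = 0.82)
d = 0.78

n = 2 · ((3.291 + 0.915) / 0.78)²
n = 2 · (5.392)²
n ≈ 58.15
Round up to the next whole number: n = 59 per group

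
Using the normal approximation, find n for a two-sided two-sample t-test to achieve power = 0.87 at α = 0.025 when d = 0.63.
n = 58 per group

Sample size formula (two-sample t-test, normal approximation):
n = 2 · ((z_{α/2} + z_β) / d)²

z_{α/2} = 2.241 (for α = 0.025, two-sided)
z_β = 1.126 (for power = 0.87)
d = 0.63

n = 2 · ((2.241 + 1.126) / 0.63)²
n = 2 · (5.344)²
n ≈ 57.12
Round up to the next whole number: n = 58 per group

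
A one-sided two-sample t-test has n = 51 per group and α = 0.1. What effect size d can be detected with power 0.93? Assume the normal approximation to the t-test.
d ≈ 0.55

Minimum detectable effect (two-sample t-test, normal approximation):
d = (z_α + z_β) / √(n/2)
d = (1.282 + 1.476) / √(51/2)
d = 2.757 / 5.050
d ≈ 0.55

By Cohen's convention (0.2 small / 0.5 medium / 0.8 large): medium effect.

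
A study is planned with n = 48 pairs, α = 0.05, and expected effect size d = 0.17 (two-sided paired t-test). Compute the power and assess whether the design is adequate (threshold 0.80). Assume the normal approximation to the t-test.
Power ≈ 0.22; the study is underpowered (power < 0.80)

Power calculation (paired t-test, normal approximation):
z_β = d · √n - z_{α/2}
z_β = 0.17 · √48 - 1.960
z_β = 0.17 · 6.928 - 1.960
z_β = -0.782

Power = Φ(z_β) = Φ(-0.782) ≈ 0.217

Effect size d = 0.17 is very small by Cohen's convention (0.2/0.5/0.8).

Threshold: power ≥ 0.80 is conventionally adequate.
Power ≈ 0.22 → the study is underpowered (power < 0.80).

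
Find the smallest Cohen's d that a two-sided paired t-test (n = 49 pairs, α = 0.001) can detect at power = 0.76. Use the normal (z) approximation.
d ≈ 0.57

Minimum detectable effect (paired t-test, normal approximation):
d = (z_{α/2} + z_β) / √n
d = (3.291 + 0.706) / √49
d = 3.997 / 7.000
d ≈ 0.57

By Cohen's convention (0.2 small / 0.5 medium / 0.8 large): medium effect.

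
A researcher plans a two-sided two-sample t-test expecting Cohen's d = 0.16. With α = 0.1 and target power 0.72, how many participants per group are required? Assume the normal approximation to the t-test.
n = 388 per group

Sample size formula (two-sample t-test, normal approximation):
n = 2 · ((z_{α/2} + z_β) / d)²

z_{α/2} = 1.645 (for α = 0.1, two-sided)
z_β = 0.583 (for power = 0.72)
d = 0.16

n = 2 · ((1.645 + 0.583) / 0.16)²
n = 2 · (13.925)²
n ≈ 387.81
Round up to the next whole number: n = 388 per group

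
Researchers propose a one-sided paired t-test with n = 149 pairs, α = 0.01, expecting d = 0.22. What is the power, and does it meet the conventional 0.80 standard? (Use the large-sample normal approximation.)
Power ≈ 0.64; the study is underpowered (power < 0.80)

Power calculation (paired t-test, normal approximation):
z_β = d · √n - z_α
z_β = 0.22 · √149 - 2.326
z_β = 0.22 · 12.207 - 2.326
z_β = 0.359

Power = Φ(z_β) = Φ(0.359) ≈ 0.640

Effect size d = 0.22 is small by Cohen's convention (0.2/0.5/0.8).

Threshold: power ≥ 0.80 is conventionally adequate.
Power ≈ 0.64 → the study is underpowered (power < 0.80).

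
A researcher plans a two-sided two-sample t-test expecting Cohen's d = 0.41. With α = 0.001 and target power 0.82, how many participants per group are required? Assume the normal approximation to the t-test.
n = 211 per group

Sample size formula (two-sample t-test, normal approximation):
n = 2 · ((z_{α/2} + z_β) / d)²

z_{α/2} = 3.291 (for α = 0.001, two-sided)
z_β = 0.915 (for power = 0.82)
d = 0.41

n = 2 · ((3.291 + 0.915) / 0.41)²
n = 2 · (10.259)²
n ≈ 210.49
Round up to the next whole number: n = 211 per group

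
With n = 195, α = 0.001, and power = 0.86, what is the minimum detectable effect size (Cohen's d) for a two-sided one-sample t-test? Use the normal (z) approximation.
d ≈ 0.31

Minimum detectable effect (one-sample t-test, normal approximation):
d = (z_{α/2} + z_β) / √n
d = (3.291 + 1.080) / √195
d = 4.371 / 13.964
d ≈ 0.31

By Cohen's convention (0.2 small / 0.5 medium / 0.8 large): small effect.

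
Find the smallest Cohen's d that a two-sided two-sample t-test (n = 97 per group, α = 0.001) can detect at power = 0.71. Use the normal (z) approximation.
d ≈ 0.55

Minimum detectable effect (two-sample t-test, normal approximation):
d = (z_{α/2} + z_β) / √(n/2)
d = (3.291 + 0.553) / √(97/2)
d = 3.844 / 6.964
d ≈ 0.55

By Cohen's convention (0.2 small / 0.5 medium / 0.8 large): medium effect.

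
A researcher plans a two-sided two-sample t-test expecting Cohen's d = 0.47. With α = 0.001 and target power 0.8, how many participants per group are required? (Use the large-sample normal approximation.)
n = 155 per group

Sample size formula (two-sample t-test, normal approximation):
n = 2 · ((z_{α/2} + z_β) / d)²

z_{α/2} = 3.291 (for α = 0.001, two-sided)
z_β = 0.842 (for power = 0.8)
d = 0.47

n = 2 · ((3.291 + 0.842) / 0.47)²
n = 2 · (8.794)²
n ≈ 154.67
Round up to the next whole number: n = 155 per group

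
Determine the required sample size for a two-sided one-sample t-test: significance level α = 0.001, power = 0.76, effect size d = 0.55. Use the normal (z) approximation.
n = 53

Sample size formula (one-sample t-test, normal approximation):
n = ((z_{α/2} + z_β) / d)²

z_{α/2} = 3.291 (for α = 0.001, two-sided)
z_β = 0.706 (for power = 0.76)
d = 0.55

n = ((3.291 + 0.706) / 0.55)²
n = (7.267)²
n ≈ 52.81
Round up to the next whole number: n = 53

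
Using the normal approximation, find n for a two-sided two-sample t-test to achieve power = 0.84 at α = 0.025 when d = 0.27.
n = 288 per group

Sample size formula (two-sample t-test, normal approximation):
n = 2 · ((z_{α/2} + z_β) / d)²

z_{α/2} = 2.241 (for α = 0.025, two-sided)
z_β = 0.994 (for power = 0.84)
d = 0.27

n = 2 · ((2.241 + 0.994) / 0.27)²
n = 2 · (11.981)²
n ≈ 287.09
Round up to the next whole number: n = 288 per group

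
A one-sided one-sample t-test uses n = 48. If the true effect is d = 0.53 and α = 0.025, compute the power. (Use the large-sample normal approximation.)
Power ≈ 0.96

Power calculation (one-sample t-test, normal approximation):
z_β = d · √n - z_α
z_β = 0.53 · √48 - 1.960
z_β = 0.53 · 6.928 - 1.960
z_β = 1.712

Power = Φ(z_β) = Φ(1.712) ≈ 0.957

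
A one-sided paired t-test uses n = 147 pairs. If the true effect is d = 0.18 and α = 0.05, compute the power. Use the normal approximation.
Power ≈ 0.70

Power calculation (paired t-test, normal approximation):
z_β = d · √n - z_α
z_β = 0.18 · √147 - 1.645
z_β = 0.18 · 12.124 - 1.645
z_β = 0.538

Power = Φ(z_β) = Φ(0.538) ≈ 0.705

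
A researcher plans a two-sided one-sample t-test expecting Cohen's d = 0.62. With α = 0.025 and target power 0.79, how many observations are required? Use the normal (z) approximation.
n = 25

Sample size formula (one-sample t-test, normal approximation):
n = ((z_{α/2} + z_β) / d)²

z_{α/2} = 2.241 (for α = 0.025, two-sided)
z_β = 0.806 (for power = 0.79)
d = 0.62

n = ((2.241 + 0.806) / 0.62)²
n = (4.915)²
n ≈ 24.16
Round up to the next whole number: n = 25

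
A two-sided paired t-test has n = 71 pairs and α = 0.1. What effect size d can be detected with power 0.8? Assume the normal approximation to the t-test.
d ≈ 0.30

Minimum detectable effect (paired t-test, normal approximation):
d = (z_{α/2} + z_β) / √n
d = (1.645 + 0.842) / √71
d = 2.486 / 8.426
d ≈ 0.30

By Cohen's convention (0.2 small / 0.5 medium / 0.8 large): small effect.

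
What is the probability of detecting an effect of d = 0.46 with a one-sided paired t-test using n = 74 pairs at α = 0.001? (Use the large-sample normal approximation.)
Power ≈ 0.81

Power calculation (paired t-test, normal approximation):
z_β = d · √n - z_α
z_β = 0.46 · √74 - 3.090
z_β = 0.46 · 8.602 - 3.090
z_β = 0.867

Power = Φ(z_β) = Φ(0.867) ≈ 0.807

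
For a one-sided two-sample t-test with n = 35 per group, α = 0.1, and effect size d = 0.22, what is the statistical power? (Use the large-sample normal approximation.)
Power ≈ 0.36

Power calculation (two-sample t-test, normal approximation):
z_β = d · √(n/2) - z_α
z_β = 0.22 · √(35/2) - 1.282
z_β = 0.22 · 4.183 - 1.282
z_β = -0.361

Power = Φ(z_β) = Φ(-0.361) ≈ 0.359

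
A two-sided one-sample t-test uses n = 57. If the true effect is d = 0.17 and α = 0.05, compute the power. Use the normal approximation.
Power ≈ 0.25

Power calculation (one-sample t-test, normal approximation):
z_β = d · √n - z_{α/2}
z_β = 0.17 · √57 - 1.960
z_β = 0.17 · 7.550 - 1.960
z_β = -0.676

Power = Φ(z_β) = Φ(-0.676) ≈ 0.249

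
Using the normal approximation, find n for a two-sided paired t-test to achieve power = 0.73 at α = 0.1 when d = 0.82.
n = 8 pairs

Sample size formula (paired t-test, normal approximation):
n = ((z_{α/2} + z_β) / d)²

z_{α/2} = 1.645 (for α = 0.1, two-sided)
z_β = 0.613 (for power = 0.73)
d = 0.82

n = ((1.645 + 0.613) / 0.82)²
n = (2.754)²
n ≈ 7.58
Round up to the next whole number: n = 8 pairs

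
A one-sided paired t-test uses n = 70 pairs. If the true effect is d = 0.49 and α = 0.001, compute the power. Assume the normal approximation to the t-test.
Power ≈ 0.84

Power calculation (paired t-test, normal approximation):
z_β = d · √n - z_α
z_β = 0.49 · √70 - 3.090
z_β = 0.49 · 8.367 - 3.090
z_β = 1.009

Power = Φ(z_β) = Φ(1.009) ≈ 0.844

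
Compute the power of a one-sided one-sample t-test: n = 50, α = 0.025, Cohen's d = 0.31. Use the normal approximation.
Power ≈ 0.59

Power calculation (one-sample t-test, normal approximation):
z_β = d · √n - z_α
z_β = 0.31 · √50 - 1.960
z_β = 0.31 · 7.071 - 1.960
z_β = 0.232

Power = Φ(z_β) = Φ(0.232) ≈ 0.592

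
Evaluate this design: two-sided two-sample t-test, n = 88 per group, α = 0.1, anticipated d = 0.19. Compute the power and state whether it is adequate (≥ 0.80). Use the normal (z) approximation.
Power ≈ 0.35; the study is underpowered (power < 0.80)

Power calculation (two-sample t-test, normal approximation):
z_β = d · √(n/2) - z_{α/2}
z_β = 0.19 · √(88/2) - 1.645
z_β = 0.19 · 6.633 - 1.645
z_β = -0.385

Power = Φ(z_β) = Φ(-0.385) ≈ 0.350

Effect size d = 0.19 is very small by Cohen's convention (0.2/0.5/0.8).

Threshold: power ≥ 0.80 is conventionally adequate.
Power ≈ 0.35 → the study is underpowered (power < 0.80).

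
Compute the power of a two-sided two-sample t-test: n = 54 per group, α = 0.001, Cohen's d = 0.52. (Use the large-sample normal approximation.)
Power ≈ 0.28

Power calculation (two-sample t-test, normal approximation):
z_β = d · √(n/2) - z_{α/2}
z_β = 0.52 · √(54/2) - 3.291
z_β = 0.52 · 5.196 - 3.291
z_β = -0.589

Power = Φ(z_β) = Φ(-0.589) ≈ 0.278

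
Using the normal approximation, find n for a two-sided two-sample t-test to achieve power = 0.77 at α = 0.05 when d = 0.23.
n = 276 per group

Sample size formula (two-sample t-test, normal approximation):
n = 2 · ((z_{α/2} + z_β) / d)²

z_{α/2} = 1.960 (for α = 0.05, two-sided)
z_β = 0.739 (for power = 0.77)
d = 0.23

n = 2 · ((1.960 + 0.739) / 0.23)²
n = 2 · (11.735)²
n ≈ 275.42
Round up to the next whole number: n = 276 per group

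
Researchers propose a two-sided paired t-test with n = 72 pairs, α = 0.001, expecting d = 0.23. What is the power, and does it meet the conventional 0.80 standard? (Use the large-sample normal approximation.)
Power ≈ 0.09; the study is underpowered (power < 0.80)

Power calculation (paired t-test, normal approximation):
z_β = d · √n - z_{α/2}
z_β = 0.23 · √72 - 3.291
z_β = 0.23 · 8.485 - 3.291
z_β = -1.339

Power = Φ(z_β) = Φ(-1.339) ≈ 0.090

Effect size d = 0.23 is small by Cohen's convention (0.2/0.5/0.8).

Threshold: power ≥ 0.80 is conventionally adequate.
Power ≈ 0.09 → the study is underpowered (power < 0.80).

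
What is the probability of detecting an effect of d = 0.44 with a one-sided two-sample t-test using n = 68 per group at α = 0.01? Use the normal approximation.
Power ≈ 0.59

Power calculation (two-sample t-test, normal approximation):
z_β = d · √(n/2) - z_α
z_β = 0.44 · √(68/2) - 2.326
z_β = 0.44 · 5.831 - 2.326
z_β = 0.239

Power = Φ(z_β) = Φ(0.239) ≈ 0.595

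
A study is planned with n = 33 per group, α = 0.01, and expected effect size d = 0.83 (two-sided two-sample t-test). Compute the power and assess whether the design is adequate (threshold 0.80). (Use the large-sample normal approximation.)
Power ≈ 0.79; the study is underpowered (power < 0.80)

Power calculation (two-sample t-test, normal approximation):
z_β = d · √(n/2) - z_{α/2}
z_β = 0.83 · √(33/2) - 2.576
z_β = 0.83 · 4.062 - 2.576
z_β = 0.796

Power = Φ(z_β) = Φ(0.796) ≈ 0.787

Effect size d = 0.83 is large by Cohen's convention (0.2/0.5/0.8).

Threshold: power ≥ 0.80 is conventionally adequate.
Power ≈ 0.79 → the study is underpowered (power < 0.80).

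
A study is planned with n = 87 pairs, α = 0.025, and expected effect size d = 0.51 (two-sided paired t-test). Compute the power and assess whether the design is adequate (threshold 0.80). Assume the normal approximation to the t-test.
Power ≈ 0.99; the study is adequately powered (power ≥ 0.80)

Power calculation (paired t-test, normal approximation):
z_β = d · √n - z_{α/2}
z_β = 0.51 · √87 - 2.241
z_β = 0.51 · 9.327 - 2.241
z_β = 2.516

Power = Φ(z_β) = Φ(2.516) ≈ 0.994

Effect size d = 0.51 is medium by Cohen's convention (0.2/0.5/0.8).

Threshold: power ≥ 0.80 is conventionally adequate.
Power ≈ 0.99 → the study is adequately powered (power ≥ 0.80).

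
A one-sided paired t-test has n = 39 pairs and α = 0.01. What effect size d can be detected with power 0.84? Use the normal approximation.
d ≈ 0.53

Minimum detectable effect (paired t-test, normal approximation):
d = (z_α + z_β) / √n
d = (2.326 + 0.994) / √39
d = 3.321 / 6.245
d ≈ 0.53

By Cohen's convention (0.2 small / 0.5 medium / 0.8 large): medium effect.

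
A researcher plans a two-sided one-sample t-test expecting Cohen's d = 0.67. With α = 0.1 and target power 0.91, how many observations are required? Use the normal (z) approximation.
n = 20

Sample size formula (one-sample t-test, normal approximation):
n = ((z_{α/2} + z_β) / d)²

z_{α/2} = 1.645 (for α = 0.1, two-sided)
z_β = 1.341 (for power = 0.91)
d = 0.67

n = ((1.645 + 1.341) / 0.67)²
n = (4.457)²
n ≈ 19.86
Round up to the next whole number: n = 20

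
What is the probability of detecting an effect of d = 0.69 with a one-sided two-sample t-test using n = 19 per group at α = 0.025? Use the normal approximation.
Power ≈ 0.57

Power calculation (two-sample t-test, normal approximation):
z_β = d · √(n/2) - z_α
z_β = 0.69 · √(19/2) - 1.960
z_β = 0.69 · 3.082 - 1.960
z_β = 0.167

Power = Φ(z_β) = Φ(0.167) ≈ 0.566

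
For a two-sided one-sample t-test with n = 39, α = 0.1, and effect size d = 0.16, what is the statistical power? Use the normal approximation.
Power ≈ 0.26

Power calculation (one-sample t-test, normal approximation):
z_β = d · √n - z_{α/2}
z_β = 0.16 · √39 - 1.645
z_β = 0.16 · 6.245 - 1.645
z_β = -0.646

Power = Φ(z_β) = Φ(-0.646) ≈ 0.259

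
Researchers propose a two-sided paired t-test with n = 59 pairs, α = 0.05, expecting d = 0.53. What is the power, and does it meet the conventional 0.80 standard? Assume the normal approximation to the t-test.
Power ≈ 0.98; the study is adequately powered (power ≥ 0.80)

Power calculation (paired t-test, normal approximation):
z_β = d · √n - z_{α/2}
z_β = 0.53 · √59 - 1.960
z_β = 0.53 · 7.681 - 1.960
z_β = 2.111

Power = Φ(z_β) = Φ(2.111) ≈ 0.983

Effect size d = 0.53 is medium by Cohen's convention (0.2/0.5/0.8).

Threshold: power ≥ 0.80 is conventionally adequate.
Power ≈ 0.98 → the study is adequately powered (power ≥ 0.80).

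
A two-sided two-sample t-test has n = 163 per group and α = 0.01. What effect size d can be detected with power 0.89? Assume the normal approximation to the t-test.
d ≈ 0.42

Minimum detectable effect (two-sample t-test, normal approximation):
d = (z_{α/2} + z_β) / √(n/2)
d = (2.576 + 1.227) / √(163/2)
d = 3.802 / 9.028
d ≈ 0.42

By Cohen's convention (0.2 small / 0.5 medium / 0.8 large): small effect.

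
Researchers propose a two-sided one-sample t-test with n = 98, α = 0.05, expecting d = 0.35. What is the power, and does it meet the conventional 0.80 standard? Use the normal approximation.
Power ≈ 0.93; the study is adequately powered (power ≥ 0.80)

Power calculation (one-sample t-test, normal approximation):
z_β = d · √n - z_{α/2}
z_β = 0.35 · √98 - 1.960
z_β = 0.35 · 9.899 - 1.960
z_β = 1.505

Power = Φ(z_β) = Φ(1.505) ≈ 0.934

Effect size d = 0.35 is small by Cohen's convention (0.2/0.5/0.8).

Threshold: power ≥ 0.80 is conventionally adequate.
Power ≈ 0.93 → the study is adequately powered (power ≥ 0.80).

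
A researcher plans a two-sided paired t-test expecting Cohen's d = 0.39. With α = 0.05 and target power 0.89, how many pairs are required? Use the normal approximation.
n = 67 pairs

Sample size formula (paired t-test, normal approximation):
n = ((z_{α/2} + z_β) / d)²

z_{α/2} = 1.960 (for α = 0.05, two-sided)
z_β = 1.227 (for power = 0.89)
d = 0.39

n = ((1.960 + 1.227) / 0.39)²
n = (8.172)²
n ≈ 66.78
Round up to the next whole number: n = 67 pairs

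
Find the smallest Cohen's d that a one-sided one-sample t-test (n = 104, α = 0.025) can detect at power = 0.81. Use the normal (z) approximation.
d ≈ 0.28

Minimum detectable effect (one-sample t-test, normal approximation):
d = (z_α + z_β) / √n
d = (1.960 + 0.878) / √104
d = 2.838 / 10.198
d ≈ 0.28

By Cohen's convention (0.2 small / 0.5 medium / 0.8 large): small effect.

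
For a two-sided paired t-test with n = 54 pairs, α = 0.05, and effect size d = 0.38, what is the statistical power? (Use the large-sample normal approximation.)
Power ≈ 0.80

Power calculation (paired t-test, normal approximation):
z_β = d · √n - z_{α/2}
z_β = 0.38 · √54 - 1.960
z_β = 0.38 · 7.348 - 1.960
z_β = 0.832

Power = Φ(z_β) = Φ(0.832) ≈ 0.797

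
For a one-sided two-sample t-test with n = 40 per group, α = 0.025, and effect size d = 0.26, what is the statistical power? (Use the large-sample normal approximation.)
Power ≈ 0.21

Power calculation (two-sample t-test, normal approximation):
z_β = d · √(n/2) - z_α
z_β = 0.26 · √(40/2) - 1.960
z_β = 0.26 · 4.472 - 1.960
z_β = -0.797

Power = Φ(z_β) = Φ(-0.797) ≈ 0.213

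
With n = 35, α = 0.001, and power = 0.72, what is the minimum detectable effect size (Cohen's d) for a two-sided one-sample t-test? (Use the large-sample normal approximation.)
d ≈ 0.65

Minimum detectable effect (one-sample t-test, normal approximation):
d = (z_{α/2} + z_β) / √n
d = (3.291 + 0.583) / √35
d = 3.873 / 5.916
d ≈ 0.65

By Cohen's convention (0.2 small / 0.5 medium / 0.8 large): medium effect.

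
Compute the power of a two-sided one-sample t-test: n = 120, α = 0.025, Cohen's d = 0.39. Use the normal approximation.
Power ≈ 0.98

Power calculation (one-sample t-test, normal approximation):
z_β = d · √n - z_{α/2}
z_β = 0.39 · √120 - 2.241
z_β = 0.39 · 10.954 - 2.241
z_β = 2.031

Power = Φ(z_β) = Φ(2.031) ≈ 0.979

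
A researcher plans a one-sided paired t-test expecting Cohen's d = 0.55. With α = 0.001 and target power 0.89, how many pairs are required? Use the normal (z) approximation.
n = 62 pairs

Sample size formula (paired t-test, normal approximation):
n = ((z_α + z_β) / d)²

z_α = 3.090 (for α = 0.001, one-sided)
z_β = 1.227 (for power = 0.89)
d = 0.55

n = ((3.090 + 1.227) / 0.55)²
n = (7.849)²
n ≈ 61.61
Round up to the next whole number: n = 62 pairs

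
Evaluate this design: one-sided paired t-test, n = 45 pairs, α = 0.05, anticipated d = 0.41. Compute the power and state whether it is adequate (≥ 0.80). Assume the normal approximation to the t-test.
Power ≈ 0.87; the study is adequately powered (power ≥ 0.80)

Power calculation (paired t-test, normal approximation):
z_β = d · √n - z_α
z_β = 0.41 · √45 - 1.645
z_β = 0.41 · 6.708 - 1.645
z_β = 1.106

Power = Φ(z_β) = Φ(1.106) ≈ 0.866

Effect size d = 0.41 is small by Cohen's convention (0.2/0.5/0.8).

Threshold: power ≥ 0.80 is conventionally adequate.
Power ≈ 0.87 → the study is adequately powered (power ≥ 0.80).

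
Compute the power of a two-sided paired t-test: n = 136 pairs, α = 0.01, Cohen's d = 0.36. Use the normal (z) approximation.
Power ≈ 0.95

Power calculation (paired t-test, normal approximation):
z_β = d · √n - z_{α/2}
z_β = 0.36 · √136 - 2.576
z_β = 0.36 · 11.662 - 2.576
z_β = 1.622

Power = Φ(z_β) = Φ(1.622) ≈ 0.948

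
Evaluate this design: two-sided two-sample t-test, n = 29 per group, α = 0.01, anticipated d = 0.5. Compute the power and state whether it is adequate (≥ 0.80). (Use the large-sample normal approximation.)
Power ≈ 0.25; the study is underpowered (power < 0.80)

Power calculation (two-sample t-test, normal approximation):
z_β = d · √(n/2) - z_{α/2}
z_β = 0.5 · √(29/2) - 2.576
z_β = 0.5 · 3.808 - 2.576
z_β = -0.672

Power = Φ(z_β) = Φ(-0.672) ≈ 0.251

Effect size d = 0.5 is medium by Cohen's convention (0.2/0.5/0.8).

Threshold: power ≥ 0.80 is conventionally adequate.
Power ≈ 0.25 → the study is underpowered (power < 0.80).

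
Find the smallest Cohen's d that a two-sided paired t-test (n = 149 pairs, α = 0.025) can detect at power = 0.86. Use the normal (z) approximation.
d ≈ 0.27

Minimum detectable effect (paired t-test, normal approximation):
d = (z_{α/2} + z_β) / √n
d = (2.241 + 1.080) / √149
d = 3.322 / 12.207
d ≈ 0.27

By Cohen's convention (0.2 small / 0.5 medium / 0.8 large): small effect.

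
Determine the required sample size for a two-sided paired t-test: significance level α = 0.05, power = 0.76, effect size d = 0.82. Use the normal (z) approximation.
n = 11 pairs

Sample size formula (paired t-test, normal approximation):
n = ((z_{α/2} + z_β) / d)²

z_{α/2} = 1.960 (for α = 0.05, two-sided)
z_β = 0.706 (for power = 0.76)
d = 0.82

n = ((1.960 + 0.706) / 0.82)²
n = (3.251)²
n ≈ 10.57
Round up to the next whole number: n = 11 pairs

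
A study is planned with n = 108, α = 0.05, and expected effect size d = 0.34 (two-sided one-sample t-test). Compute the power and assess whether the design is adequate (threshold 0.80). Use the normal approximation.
Power ≈ 0.94; the study is adequately powered (power ≥ 0.80)

Power calculation (one-sample t-test, normal approximation):
z_β = d · √n - z_{α/2}
z_β = 0.34 · √108 - 1.960
z_β = 0.34 · 10.392 - 1.960
z_β = 1.573

Power = Φ(z_β) = Φ(1.573) ≈ 0.942

Effect size d = 0.34 is small by Cohen's convention (0.2/0.5/0.8).

Threshold: power ≥ 0.80 is conventionally adequate.
Power ≈ 0.94 → the study is adequately powered (power ≥ 0.80).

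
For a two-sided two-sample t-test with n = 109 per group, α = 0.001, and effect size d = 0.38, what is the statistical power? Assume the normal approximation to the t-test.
Power ≈ 0.31

Power calculation (two-sample t-test, normal approximation):
z_β = d · √(n/2) - z_{α/2}
z_β = 0.38 · √(109/2) - 3.291
z_β = 0.38 · 7.382 - 3.291
z_β = -0.485

Power = Φ(z_β) = Φ(-0.485) ≈ 0.314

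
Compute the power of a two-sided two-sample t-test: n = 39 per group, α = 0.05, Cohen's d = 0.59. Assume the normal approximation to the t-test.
Power ≈ 0.74

Power calculation (two-sample t-test, normal approximation):
z_β = d · √(n/2) - z_{α/2}
z_β = 0.59 · √(39/2) - 1.960
z_β = 0.59 · 4.416 - 1.960
z_β = 0.645

Power = Φ(z_β) = Φ(0.645) ≈ 0.741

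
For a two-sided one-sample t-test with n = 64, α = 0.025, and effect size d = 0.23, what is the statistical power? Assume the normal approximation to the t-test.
Power ≈ 0.34

Power calculation (one-sample t-test, normal approximation):
z_β = d · √n - z_{α/2}
z_β = 0.23 · √64 - 2.241
z_β = 0.23 · 8.000 - 2.241
z_β = -0.401

Power = Φ(z_β) = Φ(-0.401) ≈ 0.344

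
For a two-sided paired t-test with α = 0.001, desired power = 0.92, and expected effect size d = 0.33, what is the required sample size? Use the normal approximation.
n = 203 pairs

Sample size formula (paired t-test, normal approximation):
n = ((z_{α/2} + z_β) / d)²

z_{α/2} = 3.291 (for α = 0.001, two-sided)
z_β = 1.405 (for power = 0.92)
d = 0.33

n = ((3.291 + 1.405) / 0.33)²
n = (14.230)²
n ≈ 202.49
Round up to the next whole number: n = 203 pairs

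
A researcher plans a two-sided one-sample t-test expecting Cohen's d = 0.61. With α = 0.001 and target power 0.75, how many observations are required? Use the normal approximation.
n = 43

Sample size formula (one-sample t-test, normal approximation):
n = ((z_{α/2} + z_β) / d)²

z_{α/2} = 3.291 (for α = 0.001, two-sided)
z_β = 0.674 (for power = 0.75)
d = 0.61

n = ((3.291 + 0.674) / 0.61)²
n = (6.500)²
n ≈ 42.25
Round up to the next whole number: n = 43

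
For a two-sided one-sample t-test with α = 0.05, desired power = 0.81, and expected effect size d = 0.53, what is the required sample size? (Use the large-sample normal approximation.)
n = 29

Sample size formula (one-sample t-test, normal approximation):
n = ((z_{α/2} + z_β) / d)²

z_{α/2} = 1.960 (for α = 0.05, two-sided)
z_β = 0.878 (for power = 0.81)
d = 0.53

n = ((1.960 + 0.878) / 0.53)²
n = (5.355)²
n ≈ 28.68
Round up to the next whole number: n = 29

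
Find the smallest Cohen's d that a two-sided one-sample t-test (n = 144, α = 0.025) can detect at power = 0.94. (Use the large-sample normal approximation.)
d ≈ 0.32

Minimum detectable effect (one-sample t-test, normal approximation):
d = (z_{α/2} + z_β) / √n
d = (2.241 + 1.555) / √144
d = 3.796 / 12.000
d ≈ 0.32

By Cohen's convention (0.2 small / 0.5 medium / 0.8 large): small effect.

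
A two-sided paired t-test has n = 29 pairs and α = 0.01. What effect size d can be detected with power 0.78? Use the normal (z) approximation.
d ≈ 0.62

Minimum detectable effect (paired t-test, normal approximation):
d = (z_{α/2} + z_β) / √n
d = (2.576 + 0.772) / √29
d = 3.348 / 5.385
d ≈ 0.62

By Cohen's convention (0.2 small / 0.5 medium / 0.8 large): medium effect.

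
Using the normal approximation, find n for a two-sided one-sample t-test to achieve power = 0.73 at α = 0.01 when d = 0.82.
n = 16

Sample size formula (one-sample t-test, normal approximation):
n = ((z_{α/2} + z_β) / d)²

z_{α/2} = 2.576 (for α = 0.01, two-sided)
z_β = 0.613 (for power = 0.73)
d = 0.82

n = ((2.576 + 0.613) / 0.82)²
n = (3.889)²
n ≈ 15.12
Round up to the next whole number: n = 16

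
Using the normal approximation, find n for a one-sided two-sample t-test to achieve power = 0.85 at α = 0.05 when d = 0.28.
n = 184 per group

Sample size formula (two-sample t-test, normal approximation):
n = 2 · ((z_α + z_β) / d)²

z_α = 1.645 (for α = 0.05, one-sided)
z_β = 1.036 (for power = 0.85)
d = 0.28

n = 2 · ((1.645 + 1.036) / 0.28)²
n = 2 · (9.575)²
n ≈ 183.36
Round up to the next whole number: n = 184 per group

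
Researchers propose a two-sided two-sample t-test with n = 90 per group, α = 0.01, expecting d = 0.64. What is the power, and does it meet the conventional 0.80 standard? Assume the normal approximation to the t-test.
Power ≈ 0.96; the study is adequately powered (power ≥ 0.80)

Power calculation (two-sample t-test, normal approximation):
z_β = d · √(n/2) - z_{α/2}
z_β = 0.64 · √(90/2) - 2.576
z_β = 0.64 · 6.708 - 2.576
z_β = 1.717

Power = Φ(z_β) = Φ(1.717) ≈ 0.957

Effect size d = 0.64 is medium by Cohen's convention (0.2/0.5/0.8).

Threshold: power ≥ 0.80 is conventionally adequate.
Power ≈ 0.96 → the study is adequately powered (power ≥ 0.80).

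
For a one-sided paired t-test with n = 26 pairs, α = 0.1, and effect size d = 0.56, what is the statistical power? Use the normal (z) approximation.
Power ≈ 0.94

Power calculation (paired t-test, normal approximation):
z_β = d · √n - z_α
z_β = 0.56 · √26 - 1.282
z_β = 0.56 · 5.099 - 1.282
z_β = 1.574

Power = Φ(z_β) = Φ(1.574) ≈ 0.942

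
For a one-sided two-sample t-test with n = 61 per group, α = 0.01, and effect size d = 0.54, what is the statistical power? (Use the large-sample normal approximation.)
Power ≈ 0.74

Power calculation (two-sample t-test, normal approximation):
z_β = d · √(n/2) - z_α
z_β = 0.54 · √(61/2) - 2.326
z_β = 0.54 · 5.523 - 2.326
z_β = 0.656

Power = Φ(z_β) = Φ(0.656) ≈ 0.744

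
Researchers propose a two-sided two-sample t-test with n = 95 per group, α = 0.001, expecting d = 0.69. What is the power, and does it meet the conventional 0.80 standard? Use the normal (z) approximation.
Power ≈ 0.93; the study is adequately powered (power ≥ 0.80)

Power calculation (two-sample t-test, normal approximation):
z_β = d · √(n/2) - z_{α/2}
z_β = 0.69 · √(95/2) - 3.291
z_β = 0.69 · 6.892 - 3.291
z_β = 1.465

Power = Φ(z_β) = Φ(1.465) ≈ 0.929

Effect size d = 0.69 is medium by Cohen's convention (0.2/0.5/0.8).

Threshold: power ≥ 0.80 is conventionally adequate.
Power ≈ 0.93 → the study is adequately powered (power ≥ 0.80).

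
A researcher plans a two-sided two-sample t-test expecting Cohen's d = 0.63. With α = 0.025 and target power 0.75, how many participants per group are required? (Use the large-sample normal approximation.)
n = 43 per group

Sample size formula (two-sample t-test, normal approximation):
n = 2 · ((z_{α/2} + z_β) / d)²

z_{α/2} = 2.241 (for α = 0.025, two-sided)
z_β = 0.674 (for power = 0.75)
d = 0.63

n = 2 · ((2.241 + 0.674) / 0.63)²
n = 2 · (4.627)²
n ≈ 42.82
Round up to the next whole number: n = 43 per group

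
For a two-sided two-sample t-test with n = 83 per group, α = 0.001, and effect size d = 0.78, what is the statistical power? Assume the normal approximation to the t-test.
Power ≈ 0.96

Power calculation (two-sample t-test, normal approximation):
z_β = d · √(n/2) - z_{α/2}
z_β = 0.78 · √(83/2) - 3.291
z_β = 0.78 · 6.442 - 3.291
z_β = 1.734

Power = Φ(z_β) = Φ(1.734) ≈ 0.959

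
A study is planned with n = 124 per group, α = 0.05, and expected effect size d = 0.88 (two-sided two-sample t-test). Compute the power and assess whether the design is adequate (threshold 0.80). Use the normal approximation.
Power ≈ 1.00; the study is adequately powered (power ≥ 0.80)

Power calculation (two-sample t-test, normal approximation):
z_β = d · √(n/2) - z_{α/2}
z_β = 0.88 · √(124/2) - 1.960
z_β = 0.88 · 7.874 - 1.960
z_β = 4.969

Power = Φ(z_β) = Φ(4.969) ≈ 1.000

Effect size d = 0.88 is large by Cohen's convention (0.2/0.5/0.8).

Threshold: power ≥ 0.80 is conventionally adequate.
Power ≈ 1.00 → the study is adequately powered (power ≥ 0.80).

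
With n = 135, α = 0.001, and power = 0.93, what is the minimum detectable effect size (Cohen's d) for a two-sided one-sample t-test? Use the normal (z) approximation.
d ≈ 0.41

Minimum detectable effect (one-sample t-test, normal approximation):
d = (z_{α/2} + z_β) / √n
d = (3.291 + 1.476) / √135
d = 4.766 / 11.619
d ≈ 0.41

By Cohen's convention (0.2 small / 0.5 medium / 0.8 large): small effect.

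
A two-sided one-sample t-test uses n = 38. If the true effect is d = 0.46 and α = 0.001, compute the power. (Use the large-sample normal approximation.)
Power ≈ 0.32

Power calculation (one-sample t-test, normal approximation):
z_β = d · √n - z_{α/2}
z_β = 0.46 · √38 - 3.291
z_β = 0.46 · 6.164 - 3.291
z_β = -0.455

Power = Φ(z_β) = Φ(-0.455) ≈ 0.325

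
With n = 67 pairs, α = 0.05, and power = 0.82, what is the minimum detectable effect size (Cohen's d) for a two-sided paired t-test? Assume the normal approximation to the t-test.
d ≈ 0.35

Minimum detectable effect (paired t-test, normal approximation):
d = (z_{α/2} + z_β) / √n
d = (1.960 + 0.915) / √67
d = 2.875 / 8.185
d ≈ 0.35

By Cohen's convention (0.2 small / 0.5 medium / 0.8 large): small effect.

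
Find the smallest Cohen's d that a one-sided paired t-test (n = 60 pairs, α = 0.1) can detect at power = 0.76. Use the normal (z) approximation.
d ≈ 0.26

Minimum detectable effect (paired t-test, normal approximation):
d = (z_α + z_β) / √n
d = (1.282 + 0.706) / √60
d = 1.988 / 7.746
d ≈ 0.26

By Cohen's convention (0.2 small / 0.5 medium / 0.8 large): small effect.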